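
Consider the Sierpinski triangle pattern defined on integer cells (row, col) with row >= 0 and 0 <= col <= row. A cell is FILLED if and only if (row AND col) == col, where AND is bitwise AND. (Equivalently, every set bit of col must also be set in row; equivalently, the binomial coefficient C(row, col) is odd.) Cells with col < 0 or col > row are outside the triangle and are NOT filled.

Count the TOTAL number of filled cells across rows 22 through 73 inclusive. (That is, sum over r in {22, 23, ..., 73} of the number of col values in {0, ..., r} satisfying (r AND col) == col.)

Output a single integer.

Answer: 684

Derivation:
r22=10110 pc3: +8 =8
r23=10111 pc4: +16 =24
r24=11000 pc2: +4 =28
r25=11001 pc3: +8 =36
r26=11010 pc3: +8 =44
r27=11011 pc4: +16 =60
r28=11100 pc3: +8 =68
r29=11101 pc4: +16 =84
r30=11110 pc4: +16 =100
r31=11111 pc5: +32 =132
r32=100000 pc1: +2 =134
r33=100001 pc2: +4 =138
r34=100010 pc2: +4 =142
r35=100011 pc3: +8 =150
r36=100100 pc2: +4 =154
r37=100101 pc3: +8 =162
r38=100110 pc3: +8 =170
r39=100111 pc4: +16 =186
r40=101000 pc2: +4 =190
r41=101001 pc3: +8 =198
r42=101010 pc3: +8 =206
r43=101011 pc4: +16 =222
r44=101100 pc3: +8 =230
r45=101101 pc4: +16 =246
r46=101110 pc4: +16 =262
r47=101111 pc5: +32 =294
r48=110000 pc2: +4 =298
r49=110001 pc3: +8 =306
r50=110010 pc3: +8 =314
r51=110011 pc4: +16 =330
r52=110100 pc3: +8 =338
r53=110101 pc4: +16 =354
r54=110110 pc4: +16 =370
r55=110111 pc5: +32 =402
r56=111000 pc3: +8 =410
r57=111001 pc4: +16 =426
r58=111010 pc4: +16 =442
r59=111011 pc5: +32 =474
r60=111100 pc4: +16 =490
r61=111101 pc5: +32 =522
r62=111110 pc5: +32 =554
r63=111111 pc6: +64 =618
r64=1000000 pc1: +2 =620
r65=1000001 pc2: +4 =624
r66=1000010 pc2: +4 =628
r67=1000011 pc3: +8 =636
r68=1000100 pc2: +4 =640
r69=1000101 pc3: +8 =648
r70=1000110 pc3: +8 =656
r71=1000111 pc4: +16 =672
r72=1001000 pc2: +4 =676
r73=1001001 pc3: +8 =684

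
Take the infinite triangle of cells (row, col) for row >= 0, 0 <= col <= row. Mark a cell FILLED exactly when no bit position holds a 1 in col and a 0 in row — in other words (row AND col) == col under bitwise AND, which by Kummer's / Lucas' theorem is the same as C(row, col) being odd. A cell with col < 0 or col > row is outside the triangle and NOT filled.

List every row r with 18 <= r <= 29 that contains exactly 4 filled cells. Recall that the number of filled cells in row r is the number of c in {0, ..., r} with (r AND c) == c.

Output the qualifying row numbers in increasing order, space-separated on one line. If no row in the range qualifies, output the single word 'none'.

Row r has 2^popcount(r) filled cells, so we need popcount(r) = log2(4) = 2.
Scan r = 18..29 and keep those with exactly 2 one-bits:
r=18=10010 popcount=2 -> KEEP
r=19=10011 popcount=3 -> skip
r=20=10100 popcount=2 -> KEEP
r=21=10101 popcount=3 -> skip
r=22=10110 popcount=3 -> skip
r=23=10111 popcount=4 -> skip
r=24=11000 popcount=2 -> KEEP
r=25=11001 popcount=3 -> skip
r=26=11010 popcount=3 -> skip
r=27=11011 popcount=4 -> skip
r=28=11100 popcount=3 -> skip
r=29=11101 popcount=4 -> skip
Kept rows: 18 20 24

Answer: 18 20 24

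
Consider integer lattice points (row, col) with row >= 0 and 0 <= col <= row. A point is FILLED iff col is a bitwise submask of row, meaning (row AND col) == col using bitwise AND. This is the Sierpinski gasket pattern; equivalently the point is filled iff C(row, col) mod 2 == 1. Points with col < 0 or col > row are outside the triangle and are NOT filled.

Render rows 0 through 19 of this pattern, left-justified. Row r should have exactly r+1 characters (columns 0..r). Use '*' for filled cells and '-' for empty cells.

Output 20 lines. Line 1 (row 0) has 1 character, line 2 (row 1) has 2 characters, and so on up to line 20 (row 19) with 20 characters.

r0=0: *
r1=1: **
r2=10: *-*
r3=11: ****
r4=100: *---*
r5=101: **--**
r6=110: *-*-*-*
r7=111: ********
r8=1000: *-------*
r9=1001: **------**
r10=1010: *-*-----*-*
r11=1011: ****----****
r12=1100: *---*---*---*
r13=1101: **--**--**--**
r14=1110: *-*-*-*-*-*-*-*
r15=1111: ****************
r16=10000: *---------------*
r17=10001: **--------------**
r18=10010: *-*-------------*-*
r19=10011: ****------------****

Answer: *
**
*-*
****
*---*
**--**
*-*-*-*
********
*-------*
**------**
*-*-----*-*
****----****
*---*---*---*
**--**--**--**
*-*-*-*-*-*-*-*
****************
*---------------*
**--------------**
*-*-------------*-*
****------------****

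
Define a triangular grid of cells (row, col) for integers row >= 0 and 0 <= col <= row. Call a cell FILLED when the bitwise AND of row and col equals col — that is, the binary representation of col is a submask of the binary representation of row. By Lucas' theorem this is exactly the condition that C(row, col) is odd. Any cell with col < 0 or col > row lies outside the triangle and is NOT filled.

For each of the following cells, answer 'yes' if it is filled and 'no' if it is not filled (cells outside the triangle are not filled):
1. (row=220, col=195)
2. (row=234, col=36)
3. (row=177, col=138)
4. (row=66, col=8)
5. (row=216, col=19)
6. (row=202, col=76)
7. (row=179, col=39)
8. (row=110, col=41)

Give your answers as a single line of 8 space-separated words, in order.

Answer: no no no no no no no no

Derivation:
(220,195): row=0b11011100, col=0b11000011, row AND col = 0b11000000 = 192; 192 != 195 -> empty
(234,36): row=0b11101010, col=0b100100, row AND col = 0b100000 = 32; 32 != 36 -> empty
(177,138): row=0b10110001, col=0b10001010, row AND col = 0b10000000 = 128; 128 != 138 -> empty
(66,8): row=0b1000010, col=0b1000, row AND col = 0b0 = 0; 0 != 8 -> empty
(216,19): row=0b11011000, col=0b10011, row AND col = 0b10000 = 16; 16 != 19 -> empty
(202,76): row=0b11001010, col=0b1001100, row AND col = 0b1001000 = 72; 72 != 76 -> empty
(179,39): row=0b10110011, col=0b100111, row AND col = 0b100011 = 35; 35 != 39 -> empty
(110,41): row=0b1101110, col=0b101001, row AND col = 0b101000 = 40; 40 != 41 -> empty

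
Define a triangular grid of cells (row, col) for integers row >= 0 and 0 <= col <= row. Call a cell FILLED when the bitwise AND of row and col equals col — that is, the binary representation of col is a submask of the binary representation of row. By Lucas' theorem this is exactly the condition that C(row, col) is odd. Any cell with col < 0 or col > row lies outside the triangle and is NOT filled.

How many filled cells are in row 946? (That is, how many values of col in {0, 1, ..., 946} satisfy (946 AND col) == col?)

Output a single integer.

946 in binary = 1110110010
popcount(946) = number of 1-bits in 1110110010 = 6
A col c satisfies (946 AND c) == c iff every set bit of c is also set in 946; each of the 6 set bits of 946 can independently be on or off in c.
count = 2^6 = 64

Answer: 64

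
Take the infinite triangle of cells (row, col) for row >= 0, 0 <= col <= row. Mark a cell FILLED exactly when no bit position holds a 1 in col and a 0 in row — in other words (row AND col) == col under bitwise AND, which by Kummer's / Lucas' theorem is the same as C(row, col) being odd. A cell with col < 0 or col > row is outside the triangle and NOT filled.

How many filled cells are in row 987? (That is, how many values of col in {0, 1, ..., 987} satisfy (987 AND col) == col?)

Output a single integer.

987 in binary = 1111011011
popcount(987) = number of 1-bits in 1111011011 = 8
A col c satisfies (987 AND c) == c iff every set bit of c is also set in 987; each of the 8 set bits of 987 can independently be on or off in c.
count = 2^8 = 256

Answer: 256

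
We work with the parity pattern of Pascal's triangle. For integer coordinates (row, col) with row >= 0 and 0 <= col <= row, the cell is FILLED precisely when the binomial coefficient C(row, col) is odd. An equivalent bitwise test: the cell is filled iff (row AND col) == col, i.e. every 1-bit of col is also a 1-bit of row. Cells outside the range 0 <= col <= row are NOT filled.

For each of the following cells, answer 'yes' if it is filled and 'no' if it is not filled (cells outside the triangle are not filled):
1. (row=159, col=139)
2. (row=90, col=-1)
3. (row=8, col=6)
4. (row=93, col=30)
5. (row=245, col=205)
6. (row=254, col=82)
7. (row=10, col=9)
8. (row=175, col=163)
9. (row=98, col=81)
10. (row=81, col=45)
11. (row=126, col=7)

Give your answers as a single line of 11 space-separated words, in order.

Answer: yes no no no no yes no yes no no no

Derivation:
(159,139): row=0b10011111, col=0b10001011, row AND col = 0b10001011 = 139; 139 == 139 -> filled
(90,-1): col outside [0, 90] -> not filled
(8,6): row=0b1000, col=0b110, row AND col = 0b0 = 0; 0 != 6 -> empty
(93,30): row=0b1011101, col=0b11110, row AND col = 0b11100 = 28; 28 != 30 -> empty
(245,205): row=0b11110101, col=0b11001101, row AND col = 0b11000101 = 197; 197 != 205 -> empty
(254,82): row=0b11111110, col=0b1010010, row AND col = 0b1010010 = 82; 82 == 82 -> filled
(10,9): row=0b1010, col=0b1001, row AND col = 0b1000 = 8; 8 != 9 -> empty
(175,163): row=0b10101111, col=0b10100011, row AND col = 0b10100011 = 163; 163 == 163 -> filled
(98,81): row=0b1100010, col=0b1010001, row AND col = 0b1000000 = 64; 64 != 81 -> empty
(81,45): row=0b1010001, col=0b101101, row AND col = 0b1 = 1; 1 != 45 -> empty
(126,7): row=0b1111110, col=0b111, row AND col = 0b110 = 6; 6 != 7 -> empty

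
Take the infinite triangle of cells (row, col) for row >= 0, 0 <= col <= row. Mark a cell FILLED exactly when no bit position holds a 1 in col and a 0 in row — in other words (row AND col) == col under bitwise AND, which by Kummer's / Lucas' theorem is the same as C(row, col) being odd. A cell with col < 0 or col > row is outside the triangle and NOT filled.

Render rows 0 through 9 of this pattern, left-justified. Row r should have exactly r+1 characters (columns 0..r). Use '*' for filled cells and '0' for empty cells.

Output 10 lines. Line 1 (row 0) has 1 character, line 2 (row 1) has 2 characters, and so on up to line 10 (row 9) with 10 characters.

r0=0: *
r1=1: **
r2=10: *0*
r3=11: ****
r4=100: *000*
r5=101: **00**
r6=110: *0*0*0*
r7=111: ********
r8=1000: *0000000*
r9=1001: **000000**

Answer: *
**
*0*
****
*000*
**00**
*0*0*0*
********
*0000000*
**000000**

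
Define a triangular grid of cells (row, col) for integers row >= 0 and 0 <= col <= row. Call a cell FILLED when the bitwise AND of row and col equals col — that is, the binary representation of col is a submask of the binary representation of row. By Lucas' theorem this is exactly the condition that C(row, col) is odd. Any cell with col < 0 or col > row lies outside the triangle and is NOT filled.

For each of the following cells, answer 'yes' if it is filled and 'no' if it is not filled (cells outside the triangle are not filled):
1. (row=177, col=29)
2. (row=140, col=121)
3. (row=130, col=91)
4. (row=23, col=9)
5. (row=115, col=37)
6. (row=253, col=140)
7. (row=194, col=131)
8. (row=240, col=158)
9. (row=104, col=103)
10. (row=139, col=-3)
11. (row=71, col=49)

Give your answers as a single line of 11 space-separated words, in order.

(177,29): row=0b10110001, col=0b11101, row AND col = 0b10001 = 17; 17 != 29 -> empty
(140,121): row=0b10001100, col=0b1111001, row AND col = 0b1000 = 8; 8 != 121 -> empty
(130,91): row=0b10000010, col=0b1011011, row AND col = 0b10 = 2; 2 != 91 -> empty
(23,9): row=0b10111, col=0b1001, row AND col = 0b1 = 1; 1 != 9 -> empty
(115,37): row=0b1110011, col=0b100101, row AND col = 0b100001 = 33; 33 != 37 -> empty
(253,140): row=0b11111101, col=0b10001100, row AND col = 0b10001100 = 140; 140 == 140 -> filled
(194,131): row=0b11000010, col=0b10000011, row AND col = 0b10000010 = 130; 130 != 131 -> empty
(240,158): row=0b11110000, col=0b10011110, row AND col = 0b10010000 = 144; 144 != 158 -> empty
(104,103): row=0b1101000, col=0b1100111, row AND col = 0b1100000 = 96; 96 != 103 -> empty
(139,-3): col outside [0, 139] -> not filled
(71,49): row=0b1000111, col=0b110001, row AND col = 0b1 = 1; 1 != 49 -> empty

Answer: no no no no no yes no no no no no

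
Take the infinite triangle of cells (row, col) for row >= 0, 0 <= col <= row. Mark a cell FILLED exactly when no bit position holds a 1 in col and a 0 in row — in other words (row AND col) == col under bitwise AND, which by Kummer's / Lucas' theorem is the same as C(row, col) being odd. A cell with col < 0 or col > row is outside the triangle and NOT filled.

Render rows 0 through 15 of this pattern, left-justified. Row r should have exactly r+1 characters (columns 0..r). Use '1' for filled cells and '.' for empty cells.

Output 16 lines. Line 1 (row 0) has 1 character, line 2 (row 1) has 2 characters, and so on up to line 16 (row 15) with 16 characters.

r0=0: 1
r1=1: 11
r2=10: 1.1
r3=11: 1111
r4=100: 1...1
r5=101: 11..11
r6=110: 1.1.1.1
r7=111: 11111111
r8=1000: 1.......1
r9=1001: 11......11
r10=1010: 1.1.....1.1
r11=1011: 1111....1111
r12=1100: 1...1...1...1
r13=1101: 11..11..11..11
r14=1110: 1.1.1.1.1.1.1.1
r15=1111: 1111111111111111

Answer: 1
11
1.1
1111
1...1
11..11
1.1.1.1
11111111
1.......1
11......11
1.1.....1.1
1111....1111
1...1...1...1
11..11..11..11
1.1.1.1.1.1.1.1
1111111111111111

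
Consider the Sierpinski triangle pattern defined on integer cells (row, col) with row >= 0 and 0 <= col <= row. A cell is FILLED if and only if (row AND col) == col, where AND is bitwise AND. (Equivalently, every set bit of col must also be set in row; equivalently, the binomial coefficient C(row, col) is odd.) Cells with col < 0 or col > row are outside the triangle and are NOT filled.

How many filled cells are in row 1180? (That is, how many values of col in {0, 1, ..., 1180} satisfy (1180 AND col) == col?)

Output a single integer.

1180 in binary = 10010011100
popcount(1180) = number of 1-bits in 10010011100 = 5
A col c satisfies (1180 AND c) == c iff every set bit of c is also set in 1180; each of the 5 set bits of 1180 can independently be on or off in c.
count = 2^5 = 32

Answer: 32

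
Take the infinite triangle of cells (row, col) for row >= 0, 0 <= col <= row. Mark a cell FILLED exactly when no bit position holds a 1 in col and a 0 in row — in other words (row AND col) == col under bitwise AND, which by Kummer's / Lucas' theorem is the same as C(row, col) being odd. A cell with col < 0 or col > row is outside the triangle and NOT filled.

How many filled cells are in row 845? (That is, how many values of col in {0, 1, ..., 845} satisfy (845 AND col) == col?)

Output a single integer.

845 in binary = 1101001101
popcount(845) = number of 1-bits in 1101001101 = 6
A col c satisfies (845 AND c) == c iff every set bit of c is also set in 845; each of the 6 set bits of 845 can independently be on or off in c.
count = 2^6 = 64

Answer: 64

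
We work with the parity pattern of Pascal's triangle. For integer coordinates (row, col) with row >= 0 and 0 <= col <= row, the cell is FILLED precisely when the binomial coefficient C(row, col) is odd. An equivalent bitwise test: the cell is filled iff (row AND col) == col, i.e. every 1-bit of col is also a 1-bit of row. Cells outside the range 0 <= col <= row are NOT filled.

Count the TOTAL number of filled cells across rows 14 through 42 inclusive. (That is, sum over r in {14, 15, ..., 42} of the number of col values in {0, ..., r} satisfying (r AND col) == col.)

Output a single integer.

Answer: 260

Derivation:
r14=1110 pc3: +8 =8
r15=1111 pc4: +16 =24
r16=10000 pc1: +2 =26
r17=10001 pc2: +4 =30
r18=10010 pc2: +4 =34
r19=10011 pc3: +8 =42
r20=10100 pc2: +4 =46
r21=10101 pc3: +8 =54
r22=10110 pc3: +8 =62
r23=10111 pc4: +16 =78
r24=11000 pc2: +4 =82
r25=11001 pc3: +8 =90
r26=11010 pc3: +8 =98
r27=11011 pc4: +16 =114
r28=11100 pc3: +8 =122
r29=11101 pc4: +16 =138
r30=11110 pc4: +16 =154
r31=11111 pc5: +32 =186
r32=100000 pc1: +2 =188
r33=100001 pc2: +4 =192
r34=100010 pc2: +4 =196
r35=100011 pc3: +8 =204
r36=100100 pc2: +4 =208
r37=100101 pc3: +8 =216
r38=100110 pc3: +8 =224
r39=100111 pc4: +16 =240
r40=101000 pc2: +4 =244
r41=101001 pc3: +8 =252
r42=101010 pc3: +8 =260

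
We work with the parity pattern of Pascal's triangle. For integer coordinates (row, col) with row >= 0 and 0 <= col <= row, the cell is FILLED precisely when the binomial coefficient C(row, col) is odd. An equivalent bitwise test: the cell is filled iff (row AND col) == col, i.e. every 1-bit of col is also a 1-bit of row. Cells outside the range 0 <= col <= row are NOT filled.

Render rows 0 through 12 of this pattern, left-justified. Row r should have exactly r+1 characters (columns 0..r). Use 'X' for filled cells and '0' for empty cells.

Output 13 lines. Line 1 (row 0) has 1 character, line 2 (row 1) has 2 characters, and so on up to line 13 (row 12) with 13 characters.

Answer: X
XX
X0X
XXXX
X000X
XX00XX
X0X0X0X
XXXXXXXX
X0000000X
XX000000XX
X0X00000X0X
XXXX0000XXXX
X000X000X000X

Derivation:
r0=0: X
r1=1: XX
r2=10: X0X
r3=11: XXXX
r4=100: X000X
r5=101: XX00XX
r6=110: X0X0X0X
r7=111: XXXXXXXX
r8=1000: X0000000X
r9=1001: XX000000XX
r10=1010: X0X00000X0X
r11=1011: XXXX0000XXXX
r12=1100: X000X000X000X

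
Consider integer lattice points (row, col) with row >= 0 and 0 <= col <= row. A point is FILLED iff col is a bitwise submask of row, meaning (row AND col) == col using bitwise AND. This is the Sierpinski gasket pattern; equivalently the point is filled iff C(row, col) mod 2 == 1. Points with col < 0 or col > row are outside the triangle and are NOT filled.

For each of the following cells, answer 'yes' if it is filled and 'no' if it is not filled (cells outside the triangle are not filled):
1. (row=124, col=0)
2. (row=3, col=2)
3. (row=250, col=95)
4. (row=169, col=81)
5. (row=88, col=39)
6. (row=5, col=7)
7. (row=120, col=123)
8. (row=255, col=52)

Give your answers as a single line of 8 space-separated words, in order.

(124,0): row=0b1111100, col=0b0, row AND col = 0b0 = 0; 0 == 0 -> filled
(3,2): row=0b11, col=0b10, row AND col = 0b10 = 2; 2 == 2 -> filled
(250,95): row=0b11111010, col=0b1011111, row AND col = 0b1011010 = 90; 90 != 95 -> empty
(169,81): row=0b10101001, col=0b1010001, row AND col = 0b1 = 1; 1 != 81 -> empty
(88,39): row=0b1011000, col=0b100111, row AND col = 0b0 = 0; 0 != 39 -> empty
(5,7): col outside [0, 5] -> not filled
(120,123): col outside [0, 120] -> not filled
(255,52): row=0b11111111, col=0b110100, row AND col = 0b110100 = 52; 52 == 52 -> filled

Answer: yes yes no no no no no yes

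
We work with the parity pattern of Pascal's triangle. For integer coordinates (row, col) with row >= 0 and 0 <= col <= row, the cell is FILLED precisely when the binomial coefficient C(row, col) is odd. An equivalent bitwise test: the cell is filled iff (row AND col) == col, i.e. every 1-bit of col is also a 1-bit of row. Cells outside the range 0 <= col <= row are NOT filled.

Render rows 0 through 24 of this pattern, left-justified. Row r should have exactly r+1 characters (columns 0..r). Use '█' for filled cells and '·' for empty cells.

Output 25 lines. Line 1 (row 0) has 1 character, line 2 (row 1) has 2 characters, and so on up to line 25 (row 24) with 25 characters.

Answer: █
██
█·█
████
█···█
██··██
█·█·█·█
████████
█·······█
██······██
█·█·····█·█
████····████
█···█···█···█
██··██··██··██
█·█·█·█·█·█·█·█
████████████████
█···············█
██··············██
█·█·············█·█
████············████
█···█···········█···█
██··██··········██··██
█·█·█·█·········█·█·█·█
████████········████████
█·······█·······█·······█

Derivation:
r0=0: █
r1=1: ██
r2=10: █·█
r3=11: ████
r4=100: █···█
r5=101: ██··██
r6=110: █·█·█·█
r7=111: ████████
r8=1000: █·······█
r9=1001: ██······██
r10=1010: █·█·····█·█
r11=1011: ████····████
r12=1100: █···█···█···█
r13=1101: ██··██··██··██
r14=1110: █·█·█·█·█·█·█·█
r15=1111: ████████████████
r16=10000: █···············█
r17=10001: ██··············██
r18=10010: █·█·············█·█
r19=10011: ████············████
r20=10100: █···█···········█···█
r21=10101: ██··██··········██··██
r22=10110: █·█·█·█·········█·█·█·█
r23=10111: ████████········████████
r24=11000: █·······█·······█·······█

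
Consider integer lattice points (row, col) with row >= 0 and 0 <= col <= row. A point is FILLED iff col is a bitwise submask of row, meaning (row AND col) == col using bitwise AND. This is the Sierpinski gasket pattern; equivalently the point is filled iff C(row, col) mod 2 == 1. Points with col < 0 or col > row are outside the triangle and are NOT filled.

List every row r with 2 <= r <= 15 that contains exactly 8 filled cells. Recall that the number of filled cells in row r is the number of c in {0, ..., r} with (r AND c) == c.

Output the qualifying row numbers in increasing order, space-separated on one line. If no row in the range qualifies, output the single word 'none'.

Row r has 2^popcount(r) filled cells, so we need popcount(r) = log2(8) = 3.
Scan r = 2..15 and keep those with exactly 3 one-bits:
r=2=10 popcount=1 -> skip
r=3=11 popcount=2 -> skip
r=4=100 popcount=1 -> skip
r=5=101 popcount=2 -> skip
r=6=110 popcount=2 -> skip
r=7=111 popcount=3 -> KEEP
r=8=1000 popcount=1 -> skip
r=9=1001 popcount=2 -> skip
r=10=1010 popcount=2 -> skip
r=11=1011 popcount=3 -> KEEP
r=12=1100 popcount=2 -> skip
r=13=1101 popcount=3 -> KEEP
r=14=1110 popcount=3 -> KEEP
r=15=1111 popcount=4 -> skip
Kept rows: 7 11 13 14

Answer: 7 11 13 14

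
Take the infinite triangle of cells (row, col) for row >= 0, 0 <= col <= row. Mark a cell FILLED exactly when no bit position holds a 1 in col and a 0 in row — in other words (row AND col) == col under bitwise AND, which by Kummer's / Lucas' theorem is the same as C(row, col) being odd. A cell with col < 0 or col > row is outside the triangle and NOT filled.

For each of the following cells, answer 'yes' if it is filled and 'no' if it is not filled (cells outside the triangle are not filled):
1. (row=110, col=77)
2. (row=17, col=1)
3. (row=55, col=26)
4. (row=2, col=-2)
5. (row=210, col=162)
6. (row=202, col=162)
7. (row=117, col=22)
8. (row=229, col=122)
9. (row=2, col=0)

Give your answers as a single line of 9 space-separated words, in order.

Answer: no yes no no no no no no yes

Derivation:
(110,77): row=0b1101110, col=0b1001101, row AND col = 0b1001100 = 76; 76 != 77 -> empty
(17,1): row=0b10001, col=0b1, row AND col = 0b1 = 1; 1 == 1 -> filled
(55,26): row=0b110111, col=0b11010, row AND col = 0b10010 = 18; 18 != 26 -> empty
(2,-2): col outside [0, 2] -> not filled
(210,162): row=0b11010010, col=0b10100010, row AND col = 0b10000010 = 130; 130 != 162 -> empty
(202,162): row=0b11001010, col=0b10100010, row AND col = 0b10000010 = 130; 130 != 162 -> empty
(117,22): row=0b1110101, col=0b10110, row AND col = 0b10100 = 20; 20 != 22 -> empty
(229,122): row=0b11100101, col=0b1111010, row AND col = 0b1100000 = 96; 96 != 122 -> empty
(2,0): row=0b10, col=0b0, row AND col = 0b0 = 0; 0 == 0 -> filled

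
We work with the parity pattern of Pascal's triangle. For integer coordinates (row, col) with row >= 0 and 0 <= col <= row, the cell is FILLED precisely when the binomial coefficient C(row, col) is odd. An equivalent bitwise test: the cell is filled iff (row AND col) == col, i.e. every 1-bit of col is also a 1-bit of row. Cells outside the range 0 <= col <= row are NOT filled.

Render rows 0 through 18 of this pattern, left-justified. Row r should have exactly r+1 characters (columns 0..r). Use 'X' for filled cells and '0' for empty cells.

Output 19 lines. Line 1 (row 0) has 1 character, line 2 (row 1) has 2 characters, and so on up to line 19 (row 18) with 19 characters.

Answer: X
XX
X0X
XXXX
X000X
XX00XX
X0X0X0X
XXXXXXXX
X0000000X
XX000000XX
X0X00000X0X
XXXX0000XXXX
X000X000X000X
XX00XX00XX00XX
X0X0X0X0X0X0X0X
XXXXXXXXXXXXXXXX
X000000000000000X
XX00000000000000XX
X0X0000000000000X0X

Derivation:
r0=0: X
r1=1: XX
r2=10: X0X
r3=11: XXXX
r4=100: X000X
r5=101: XX00XX
r6=110: X0X0X0X
r7=111: XXXXXXXX
r8=1000: X0000000X
r9=1001: XX000000XX
r10=1010: X0X00000X0X
r11=1011: XXXX0000XXXX
r12=1100: X000X000X000X
r13=1101: XX00XX00XX00XX
r14=1110: X0X0X0X0X0X0X0X
r15=1111: XXXXXXXXXXXXXXXX
r16=10000: X000000000000000X
r17=10001: XX00000000000000XX
r18=10010: X0X0000000000000X0X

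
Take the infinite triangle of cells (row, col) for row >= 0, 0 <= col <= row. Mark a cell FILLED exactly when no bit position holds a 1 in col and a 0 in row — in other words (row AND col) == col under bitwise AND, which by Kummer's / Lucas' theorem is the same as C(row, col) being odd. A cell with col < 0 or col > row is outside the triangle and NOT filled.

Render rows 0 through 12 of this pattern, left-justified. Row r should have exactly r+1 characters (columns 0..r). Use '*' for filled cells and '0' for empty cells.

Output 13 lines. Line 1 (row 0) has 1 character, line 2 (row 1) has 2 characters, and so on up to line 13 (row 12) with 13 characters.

r0=0: *
r1=1: **
r2=10: *0*
r3=11: ****
r4=100: *000*
r5=101: **00**
r6=110: *0*0*0*
r7=111: ********
r8=1000: *0000000*
r9=1001: **000000**
r10=1010: *0*00000*0*
r11=1011: ****0000****
r12=1100: *000*000*000*

Answer: *
**
*0*
****
*000*
**00**
*0*0*0*
********
*0000000*
**000000**
*0*00000*0*
****0000****
*000*000*000*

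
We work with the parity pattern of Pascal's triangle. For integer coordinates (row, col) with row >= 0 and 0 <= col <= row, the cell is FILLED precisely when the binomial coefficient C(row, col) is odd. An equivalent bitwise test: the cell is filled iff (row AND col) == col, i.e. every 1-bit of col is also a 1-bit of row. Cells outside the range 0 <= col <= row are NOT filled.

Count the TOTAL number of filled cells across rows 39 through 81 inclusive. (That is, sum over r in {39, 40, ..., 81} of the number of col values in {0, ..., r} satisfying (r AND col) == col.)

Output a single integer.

r39=100111 pc4: +16 =16
r40=101000 pc2: +4 =20
r41=101001 pc3: +8 =28
r42=101010 pc3: +8 =36
r43=101011 pc4: +16 =52
r44=101100 pc3: +8 =60
r45=101101 pc4: +16 =76
r46=101110 pc4: +16 =92
r47=101111 pc5: +32 =124
r48=110000 pc2: +4 =128
r49=110001 pc3: +8 =136
r50=110010 pc3: +8 =144
r51=110011 pc4: +16 =160
r52=110100 pc3: +8 =168
r53=110101 pc4: +16 =184
r54=110110 pc4: +16 =200
r55=110111 pc5: +32 =232
r56=111000 pc3: +8 =240
r57=111001 pc4: +16 =256
r58=111010 pc4: +16 =272
r59=111011 pc5: +32 =304
r60=111100 pc4: +16 =320
r61=111101 pc5: +32 =352
r62=111110 pc5: +32 =384
r63=111111 pc6: +64 =448
r64=1000000 pc1: +2 =450
r65=1000001 pc2: +4 =454
r66=1000010 pc2: +4 =458
r67=1000011 pc3: +8 =466
r68=1000100 pc2: +4 =470
r69=1000101 pc3: +8 =478
r70=1000110 pc3: +8 =486
r71=1000111 pc4: +16 =502
r72=1001000 pc2: +4 =506
r73=1001001 pc3: +8 =514
r74=1001010 pc3: +8 =522
r75=1001011 pc4: +16 =538
r76=1001100 pc3: +8 =546
r77=1001101 pc4: +16 =562
r78=1001110 pc4: +16 =578
r79=1001111 pc5: +32 =610
r80=1010000 pc2: +4 =614
r81=1010001 pc3: +8 =622

Answer: 622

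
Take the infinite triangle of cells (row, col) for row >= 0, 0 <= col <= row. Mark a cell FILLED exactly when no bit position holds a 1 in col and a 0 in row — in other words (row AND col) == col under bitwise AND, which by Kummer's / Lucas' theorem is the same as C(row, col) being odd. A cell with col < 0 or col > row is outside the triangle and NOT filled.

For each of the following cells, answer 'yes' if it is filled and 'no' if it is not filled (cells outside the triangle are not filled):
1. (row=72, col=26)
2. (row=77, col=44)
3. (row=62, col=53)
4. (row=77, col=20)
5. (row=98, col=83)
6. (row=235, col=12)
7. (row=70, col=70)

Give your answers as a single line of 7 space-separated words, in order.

Answer: no no no no no no yes

Derivation:
(72,26): row=0b1001000, col=0b11010, row AND col = 0b1000 = 8; 8 != 26 -> empty
(77,44): row=0b1001101, col=0b101100, row AND col = 0b1100 = 12; 12 != 44 -> empty
(62,53): row=0b111110, col=0b110101, row AND col = 0b110100 = 52; 52 != 53 -> empty
(77,20): row=0b1001101, col=0b10100, row AND col = 0b100 = 4; 4 != 20 -> empty
(98,83): row=0b1100010, col=0b1010011, row AND col = 0b1000010 = 66; 66 != 83 -> empty
(235,12): row=0b11101011, col=0b1100, row AND col = 0b1000 = 8; 8 != 12 -> empty
(70,70): row=0b1000110, col=0b1000110, row AND col = 0b1000110 = 70; 70 == 70 -> filled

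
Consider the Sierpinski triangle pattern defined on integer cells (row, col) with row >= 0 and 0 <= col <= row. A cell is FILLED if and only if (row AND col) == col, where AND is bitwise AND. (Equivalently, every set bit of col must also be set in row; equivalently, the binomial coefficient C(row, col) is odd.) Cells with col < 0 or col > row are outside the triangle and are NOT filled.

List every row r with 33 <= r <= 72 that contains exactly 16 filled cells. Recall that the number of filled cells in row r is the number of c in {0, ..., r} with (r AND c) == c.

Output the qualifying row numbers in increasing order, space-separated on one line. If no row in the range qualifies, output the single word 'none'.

Row r has 2^popcount(r) filled cells, so we need popcount(r) = log2(16) = 4.
Scan r = 33..72 and keep those with exactly 4 one-bits:
r=33=100001 popcount=2 -> skip
r=34=100010 popcount=2 -> skip
r=35=100011 popcount=3 -> skip
r=36=100100 popcount=2 -> skip
r=37=100101 popcount=3 -> skip
r=38=100110 popcount=3 -> skip
r=39=100111 popcount=4 -> KEEP
r=40=101000 popcount=2 -> skip
r=41=101001 popcount=3 -> skip
r=42=101010 popcount=3 -> skip
r=43=101011 popcount=4 -> KEEP
r=44=101100 popcount=3 -> skip
r=45=101101 popcount=4 -> KEEP
r=46=101110 popcount=4 -> KEEP
r=47=101111 popcount=5 -> skip
r=48=110000 popcount=2 -> skip
r=49=110001 popcount=3 -> skip
r=50=110010 popcount=3 -> skip
r=51=110011 popcount=4 -> KEEP
r=52=110100 popcount=3 -> skip
r=53=110101 popcount=4 -> KEEP
r=54=110110 popcount=4 -> KEEP
r=55=110111 popcount=5 -> skip
r=56=111000 popcount=3 -> skip
r=57=111001 popcount=4 -> KEEP
r=58=111010 popcount=4 -> KEEP
r=59=111011 popcount=5 -> skip
r=60=111100 popcount=4 -> KEEP
r=61=111101 popcount=5 -> skip
r=62=111110 popcount=5 -> skip
r=63=111111 popcount=6 -> skip
r=64=1000000 popcount=1 -> skip
r=65=1000001 popcount=2 -> skip
r=66=1000010 popcount=2 -> skip
r=67=1000011 popcount=3 -> skip
r=68=1000100 popcount=2 -> skip
r=69=1000101 popcount=3 -> skip
r=70=1000110 popcount=3 -> skip
r=71=1000111 popcount=4 -> KEEP
r=72=1001000 popcount=2 -> skip
Kept rows: 39 43 45 46 51 53 54 57 58 60 71

Answer: 39 43 45 46 51 53 54 57 58 60 71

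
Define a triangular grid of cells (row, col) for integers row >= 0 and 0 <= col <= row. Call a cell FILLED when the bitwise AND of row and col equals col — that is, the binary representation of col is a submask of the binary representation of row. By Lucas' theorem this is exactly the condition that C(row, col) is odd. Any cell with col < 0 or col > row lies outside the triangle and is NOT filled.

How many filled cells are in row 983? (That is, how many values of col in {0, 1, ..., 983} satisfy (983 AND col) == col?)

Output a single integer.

983 in binary = 1111010111
popcount(983) = number of 1-bits in 1111010111 = 8
A col c satisfies (983 AND c) == c iff every set bit of c is also set in 983; each of the 8 set bits of 983 can independently be on or off in c.
count = 2^8 = 256

Answer: 256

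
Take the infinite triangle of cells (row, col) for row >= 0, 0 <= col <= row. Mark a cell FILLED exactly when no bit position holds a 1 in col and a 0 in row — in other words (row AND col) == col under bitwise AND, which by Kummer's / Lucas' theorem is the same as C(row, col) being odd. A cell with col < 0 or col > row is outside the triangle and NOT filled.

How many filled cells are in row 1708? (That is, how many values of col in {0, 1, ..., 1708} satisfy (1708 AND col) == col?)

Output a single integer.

Answer: 64

Derivation:
1708 in binary = 11010101100
popcount(1708) = number of 1-bits in 11010101100 = 6
A col c satisfies (1708 AND c) == c iff every set bit of c is also set in 1708; each of the 6 set bits of 1708 can independently be on or off in c.
count = 2^6 = 64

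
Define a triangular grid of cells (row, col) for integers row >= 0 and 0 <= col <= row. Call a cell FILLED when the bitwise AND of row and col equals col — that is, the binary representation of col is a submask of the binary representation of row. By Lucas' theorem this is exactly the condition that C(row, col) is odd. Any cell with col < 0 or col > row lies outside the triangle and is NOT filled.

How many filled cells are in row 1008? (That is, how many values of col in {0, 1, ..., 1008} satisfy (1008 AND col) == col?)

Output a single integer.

Answer: 64

Derivation:
1008 in binary = 1111110000
popcount(1008) = number of 1-bits in 1111110000 = 6
A col c satisfies (1008 AND c) == c iff every set bit of c is also set in 1008; each of the 6 set bits of 1008 can independently be on or off in c.
count = 2^6 = 64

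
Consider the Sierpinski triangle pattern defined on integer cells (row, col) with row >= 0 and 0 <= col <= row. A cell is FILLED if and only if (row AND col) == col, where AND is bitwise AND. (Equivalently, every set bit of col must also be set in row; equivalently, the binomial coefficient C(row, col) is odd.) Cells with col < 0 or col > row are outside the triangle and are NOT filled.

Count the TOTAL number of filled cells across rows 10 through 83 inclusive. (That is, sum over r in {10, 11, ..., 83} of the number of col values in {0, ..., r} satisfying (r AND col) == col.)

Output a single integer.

r10=1010 pc2: +4 =4
r11=1011 pc3: +8 =12
r12=1100 pc2: +4 =16
r13=1101 pc3: +8 =24
r14=1110 pc3: +8 =32
r15=1111 pc4: +16 =48
r16=10000 pc1: +2 =50
r17=10001 pc2: +4 =54
r18=10010 pc2: +4 =58
r19=10011 pc3: +8 =66
r20=10100 pc2: +4 =70
r21=10101 pc3: +8 =78
r22=10110 pc3: +8 =86
r23=10111 pc4: +16 =102
r24=11000 pc2: +4 =106
r25=11001 pc3: +8 =114
r26=11010 pc3: +8 =122
r27=11011 pc4: +16 =138
r28=11100 pc3: +8 =146
r29=11101 pc4: +16 =162
r30=11110 pc4: +16 =178
r31=11111 pc5: +32 =210
r32=100000 pc1: +2 =212
r33=100001 pc2: +4 =216
r34=100010 pc2: +4 =220
r35=100011 pc3: +8 =228
r36=100100 pc2: +4 =232
r37=100101 pc3: +8 =240
r38=100110 pc3: +8 =248
r39=100111 pc4: +16 =264
r40=101000 pc2: +4 =268
r41=101001 pc3: +8 =276
r42=101010 pc3: +8 =284
r43=101011 pc4: +16 =300
r44=101100 pc3: +8 =308
r45=101101 pc4: +16 =324
r46=101110 pc4: +16 =340
r47=101111 pc5: +32 =372
r48=110000 pc2: +4 =376
r49=110001 pc3: +8 =384
r50=110010 pc3: +8 =392
r51=110011 pc4: +16 =408
r52=110100 pc3: +8 =416
r53=110101 pc4: +16 =432
r54=110110 pc4: +16 =448
r55=110111 pc5: +32 =480
r56=111000 pc3: +8 =488
r57=111001 pc4: +16 =504
r58=111010 pc4: +16 =520
r59=111011 pc5: +32 =552
r60=111100 pc4: +16 =568
r61=111101 pc5: +32 =600
r62=111110 pc5: +32 =632
r63=111111 pc6: +64 =696
r64=1000000 pc1: +2 =698
r65=1000001 pc2: +4 =702
r66=1000010 pc2: +4 =706
r67=1000011 pc3: +8 =714
r68=1000100 pc2: +4 =718
r69=1000101 pc3: +8 =726
r70=1000110 pc3: +8 =734
r71=1000111 pc4: +16 =750
r72=1001000 pc2: +4 =754
r73=1001001 pc3: +8 =762
r74=1001010 pc3: +8 =770
r75=1001011 pc4: +16 =786
r76=1001100 pc3: +8 =794
r77=1001101 pc4: +16 =810
r78=1001110 pc4: +16 =826
r79=1001111 pc5: +32 =858
r80=1010000 pc2: +4 =862
r81=1010001 pc3: +8 =870
r82=1010010 pc3: +8 =878
r83=1010011 pc4: +16 =894

Answer: 894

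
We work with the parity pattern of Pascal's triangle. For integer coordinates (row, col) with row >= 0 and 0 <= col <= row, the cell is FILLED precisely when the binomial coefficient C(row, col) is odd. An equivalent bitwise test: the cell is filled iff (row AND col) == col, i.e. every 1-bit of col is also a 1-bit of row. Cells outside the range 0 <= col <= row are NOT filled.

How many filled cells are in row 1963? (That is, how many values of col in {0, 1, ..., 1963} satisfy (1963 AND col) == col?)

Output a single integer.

Answer: 256

Derivation:
1963 in binary = 11110101011
popcount(1963) = number of 1-bits in 11110101011 = 8
A col c satisfies (1963 AND c) == c iff every set bit of c is also set in 1963; each of the 8 set bits of 1963 can independently be on or off in c.
count = 2^8 = 256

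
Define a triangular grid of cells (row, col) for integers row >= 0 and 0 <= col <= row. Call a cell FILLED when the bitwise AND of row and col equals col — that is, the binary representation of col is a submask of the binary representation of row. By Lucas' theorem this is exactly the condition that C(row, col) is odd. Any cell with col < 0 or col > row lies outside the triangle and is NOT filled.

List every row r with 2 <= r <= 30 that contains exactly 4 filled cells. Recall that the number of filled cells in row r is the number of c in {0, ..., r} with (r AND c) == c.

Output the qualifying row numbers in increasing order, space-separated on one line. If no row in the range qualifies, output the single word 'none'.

Answer: 3 5 6 9 10 12 17 18 20 24

Derivation:
Row r has 2^popcount(r) filled cells, so we need popcount(r) = log2(4) = 2.
Scan r = 2..30 and keep those with exactly 2 one-bits:
r=2=10 popcount=1 -> skip
r=3=11 popcount=2 -> KEEP
r=4=100 popcount=1 -> skip
r=5=101 popcount=2 -> KEEP
r=6=110 popcount=2 -> KEEP
r=7=111 popcount=3 -> skip
r=8=1000 popcount=1 -> skip
r=9=1001 popcount=2 -> KEEP
r=10=1010 popcount=2 -> KEEP
r=11=1011 popcount=3 -> skip
r=12=1100 popcount=2 -> KEEP
r=13=1101 popcount=3 -> skip
r=14=1110 popcount=3 -> skip
r=15=1111 popcount=4 -> skip
r=16=10000 popcount=1 -> skip
r=17=10001 popcount=2 -> KEEP
r=18=10010 popcount=2 -> KEEP
r=19=10011 popcount=3 -> skip
r=20=10100 popcount=2 -> KEEP
r=21=10101 popcount=3 -> skip
r=22=10110 popcount=3 -> skip
r=23=10111 popcount=4 -> skip
r=24=11000 popcount=2 -> KEEP
r=25=11001 popcount=3 -> skip
r=26=11010 popcount=3 -> skip
r=27=11011 popcount=4 -> skip
r=28=11100 popcount=3 -> skip
r=29=11101 popcount=4 -> skip
r=30=11110 popcount=4 -> skip
Kept rows: 3 5 6 9 10 12 17 18 20 24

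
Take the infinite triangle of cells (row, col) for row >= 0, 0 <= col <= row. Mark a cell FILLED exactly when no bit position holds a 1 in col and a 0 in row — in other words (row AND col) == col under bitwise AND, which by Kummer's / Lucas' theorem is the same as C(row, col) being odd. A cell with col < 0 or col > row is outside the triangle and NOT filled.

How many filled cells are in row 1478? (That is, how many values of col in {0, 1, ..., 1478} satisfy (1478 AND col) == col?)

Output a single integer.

Answer: 64

Derivation:
1478 in binary = 10111000110
popcount(1478) = number of 1-bits in 10111000110 = 6
A col c satisfies (1478 AND c) == c iff every set bit of c is also set in 1478; each of the 6 set bits of 1478 can independently be on or off in c.
count = 2^6 = 64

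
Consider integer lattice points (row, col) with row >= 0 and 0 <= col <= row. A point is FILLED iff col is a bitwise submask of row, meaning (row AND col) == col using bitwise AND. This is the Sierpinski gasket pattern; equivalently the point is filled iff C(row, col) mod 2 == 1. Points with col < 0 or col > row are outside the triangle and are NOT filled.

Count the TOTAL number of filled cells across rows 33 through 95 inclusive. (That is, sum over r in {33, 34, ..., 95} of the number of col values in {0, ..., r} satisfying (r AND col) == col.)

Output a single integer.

r33=100001 pc2: +4 =4
r34=100010 pc2: +4 =8
r35=100011 pc3: +8 =16
r36=100100 pc2: +4 =20
r37=100101 pc3: +8 =28
r38=100110 pc3: +8 =36
r39=100111 pc4: +16 =52
r40=101000 pc2: +4 =56
r41=101001 pc3: +8 =64
r42=101010 pc3: +8 =72
r43=101011 pc4: +16 =88
r44=101100 pc3: +8 =96
r45=101101 pc4: +16 =112
r46=101110 pc4: +16 =128
r47=101111 pc5: +32 =160
r48=110000 pc2: +4 =164
r49=110001 pc3: +8 =172
r50=110010 pc3: +8 =180
r51=110011 pc4: +16 =196
r52=110100 pc3: +8 =204
r53=110101 pc4: +16 =220
r54=110110 pc4: +16 =236
r55=110111 pc5: +32 =268
r56=111000 pc3: +8 =276
r57=111001 pc4: +16 =292
r58=111010 pc4: +16 =308
r59=111011 pc5: +32 =340
r60=111100 pc4: +16 =356
r61=111101 pc5: +32 =388
r62=111110 pc5: +32 =420
r63=111111 pc6: +64 =484
r64=1000000 pc1: +2 =486
r65=1000001 pc2: +4 =490
r66=1000010 pc2: +4 =494
r67=1000011 pc3: +8 =502
r68=1000100 pc2: +4 =506
r69=1000101 pc3: +8 =514
r70=1000110 pc3: +8 =522
r71=1000111 pc4: +16 =538
r72=1001000 pc2: +4 =542
r73=1001001 pc3: +8 =550
r74=1001010 pc3: +8 =558
r75=1001011 pc4: +16 =574
r76=1001100 pc3: +8 =582
r77=1001101 pc4: +16 =598
r78=1001110 pc4: +16 =614
r79=1001111 pc5: +32 =646
r80=1010000 pc2: +4 =650
r81=1010001 pc3: +8 =658
r82=1010010 pc3: +8 =666
r83=1010011 pc4: +16 =682
r84=1010100 pc3: +8 =690
r85=1010101 pc4: +16 =706
r86=1010110 pc4: +16 =722
r87=1010111 pc5: +32 =754
r88=1011000 pc3: +8 =762
r89=1011001 pc4: +16 =778
r90=1011010 pc4: +16 =794
r91=1011011 pc5: +32 =826
r92=1011100 pc4: +16 =842
r93=1011101 pc5: +32 =874
r94=1011110 pc5: +32 =906
r95=1011111 pc6: +64 =970

Answer: 970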